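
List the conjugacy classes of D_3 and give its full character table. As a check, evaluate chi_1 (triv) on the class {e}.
Conjugacy classes: {e} of size 1, {r^1, r^2} of size 2, {s, sr, ..., sr^2} of size 3.
Character table:
  irrep \ class              {e} (size 1)  {r^1, r^2} (size 2)  {s, sr, ..., sr^2} (size 3)
  chi_1 (triv)               1             1                    1                          
  chi_2 (sign: r->1, s->-1)  1             1                    -1                         
  chi_3 (2d, j=1)            2             -1                   0                          

Spot check: chi_1 (triv) on {e} = 1.

Derivation: D_3 has order 2*3 = 6 with 3 conjugacy classes, hence 3 irreducibles. Sum of squared dims 1 + 1 + 4 = 6 = |G|. Linear characters come from the abelianisation; the 2-dimensional irreps have character r^k -> 2*cos(2*pi*j*k/3), reflections -> 0.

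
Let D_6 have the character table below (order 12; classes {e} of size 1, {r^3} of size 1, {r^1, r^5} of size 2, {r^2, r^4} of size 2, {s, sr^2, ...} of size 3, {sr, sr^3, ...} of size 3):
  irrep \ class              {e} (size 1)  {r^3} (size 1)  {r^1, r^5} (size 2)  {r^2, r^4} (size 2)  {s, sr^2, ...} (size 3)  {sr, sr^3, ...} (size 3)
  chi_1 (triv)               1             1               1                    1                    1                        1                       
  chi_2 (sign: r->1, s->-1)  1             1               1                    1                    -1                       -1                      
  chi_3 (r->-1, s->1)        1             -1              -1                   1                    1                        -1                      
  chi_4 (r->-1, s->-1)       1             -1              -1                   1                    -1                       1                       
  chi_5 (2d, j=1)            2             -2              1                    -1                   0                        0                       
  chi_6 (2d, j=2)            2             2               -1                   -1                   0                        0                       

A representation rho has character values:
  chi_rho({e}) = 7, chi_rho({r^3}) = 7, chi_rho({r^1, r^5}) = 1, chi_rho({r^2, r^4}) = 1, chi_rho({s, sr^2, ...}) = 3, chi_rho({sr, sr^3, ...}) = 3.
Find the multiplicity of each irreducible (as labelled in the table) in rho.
Multiplicities: chi_1: 3, chi_2: 0, chi_3: 0, chi_4: 0, chi_5: 0, chi_6: 2.

Why: Use <chi_rho, chi> = (1/|G|) sum_C |C| * chi_rho(C) * conj(chi(C)) with |G| = 12 for each irreducible chi in the table:
  <chi_rho, chi_1> = (1/12)[1*(7)*conj(1) + 1*(7)*conj(1) + 2*(1)*conj(1) + 2*(1)*conj(1) + 3*(3)*conj(1) + 3*(3)*conj(1)]
      = (1/12)[(7) + (7) + (2) + (2) + (9) + (9)] = 36/12 = 3
  <chi_rho, chi_2> = (1/12)[1*(7)*conj(1) + 1*(7)*conj(1) + 2*(1)*conj(1) + 2*(1)*conj(1) + 3*(3)*conj(-1) + 3*(3)*conj(-1)]
      = (1/12)[(7) + (7) + (2) + (2) + (-9) + (-9)] = 0/12 = 0
  <chi_rho, chi_3> = (1/12)[1*(7)*conj(1) + 1*(7)*conj(-1) + 2*(1)*conj(-1) + 2*(1)*conj(1) + 3*(3)*conj(1) + 3*(3)*conj(-1)]
      = (1/12)[(7) + (-7) + (-2) + (2) + (9) + (-9)] = 0/12 = 0
  <chi_rho, chi_4> = (1/12)[1*(7)*conj(1) + 1*(7)*conj(-1) + 2*(1)*conj(-1) + 2*(1)*conj(1) + 3*(3)*conj(-1) + 3*(3)*conj(1)]
      = (1/12)[(7) + (-7) + (-2) + (2) + (-9) + (9)] = 0/12 = 0
  <chi_rho, chi_5> = (1/12)[1*(7)*conj(2) + 1*(7)*conj(-2) + 2*(1)*conj(1) + 2*(1)*conj(-1) + 3*(3)*conj(0) + 3*(3)*conj(0)]
      = (1/12)[(14) + (-14) + (2) + (-2) + (0) + (0)] = 0/12 = 0
  <chi_rho, chi_6> = (1/12)[1*(7)*conj(2) + 1*(7)*conj(2) + 2*(1)*conj(-1) + 2*(1)*conj(-1) + 3*(3)*conj(0) + 3*(3)*conj(0)]
      = (1/12)[(14) + (14) + (-2) + (-2) + (0) + (0)] = 24/12 = 2
Dimension check: dim(rho) = sum (mult * dim) = 3*1 + 0*1 + 0*1 + 0*1 + 0*2 + 2*2 = 7 = chi_rho(e) = 7.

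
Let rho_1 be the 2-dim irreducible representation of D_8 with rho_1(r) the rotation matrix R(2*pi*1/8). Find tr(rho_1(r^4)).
chi_{rho_1}(r^4) = 2*cos(2*pi*1*4/8) = -2

Proof sketch: rho_1(r^4) is rotation by angle 2*pi*1*4/8, whose trace is 2*cos(2*pi*1*4/8) = -2.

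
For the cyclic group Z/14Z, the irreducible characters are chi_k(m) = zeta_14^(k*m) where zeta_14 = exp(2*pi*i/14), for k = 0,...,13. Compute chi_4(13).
chi_4(13) = zeta_14^52 = exp(-4*I*pi/7)

Argument: chi_4(13) = zeta_14^(4*13) = zeta_14^52. Since zeta_14^14 = 1, this equals zeta_14^10 = exp(2*pi*i*10/14) = exp(-4*I*pi/7).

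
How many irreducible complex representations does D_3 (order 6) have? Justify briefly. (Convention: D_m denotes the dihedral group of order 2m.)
3

The number of irreducible complex representations of a finite group equals its number of conjugacy classes. D_3 has 3 conjugacy classes ((n+3)/2 for n odd), so D_3 (order 6) has exactly 3 irreducible complex representations.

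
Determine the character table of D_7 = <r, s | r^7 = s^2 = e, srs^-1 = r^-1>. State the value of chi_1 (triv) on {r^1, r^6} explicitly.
Conjugacy classes: {e} of size 1, {r^1, r^6} of size 2, {r^2, r^5} of size 2, {r^3, r^4} of size 2, {s, sr, ..., sr^6} of size 7.
Character table:
  irrep \ class              {e} (size 1)  {r^1, r^6} (size 2)  {r^2, r^5} (size 2)  {r^3, r^4} (size 2)  {s, sr, ..., sr^6} (size 7)
  chi_1 (triv)               1             1                    1                    1                    1                          
  chi_2 (sign: r->1, s->-1)  1             1                    1                    1                    -1                         
  chi_3 (2d, j=1)            2             2*cos(2*pi/7)        -2*cos(3*pi/7)       -2*cos(pi/7)         0                          
  chi_4 (2d, j=2)            2             -2*cos(3*pi/7)       -2*cos(pi/7)         2*cos(2*pi/7)        0                          
  chi_5 (2d, j=3)            2             -2*cos(pi/7)         2*cos(2*pi/7)        -2*cos(3*pi/7)       0                          

Spot check: chi_1 (triv) on {r^1, r^6} = 1.

Details: D_7 has order 2*7 = 14 with 5 conjugacy classes, hence 5 irreducibles. Sum of squared dims 1 + 1 + 4 + 4 + 4 = 14 = |G|. Linear characters come from the abelianisation; the 2-dimensional irreps have character r^k -> 2*cos(2*pi*j*k/7), reflections -> 0.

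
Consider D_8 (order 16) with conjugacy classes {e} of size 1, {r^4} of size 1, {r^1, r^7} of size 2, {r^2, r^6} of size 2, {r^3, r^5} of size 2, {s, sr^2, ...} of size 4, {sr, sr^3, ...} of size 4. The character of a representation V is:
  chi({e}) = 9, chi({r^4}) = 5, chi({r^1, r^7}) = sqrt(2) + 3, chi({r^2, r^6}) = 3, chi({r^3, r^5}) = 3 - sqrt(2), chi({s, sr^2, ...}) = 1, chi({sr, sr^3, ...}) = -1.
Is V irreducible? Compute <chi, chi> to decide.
Not irreducible (reducible): <chi, chi> = 11 > 1.

<chi, chi> = (1/|G|) sum_C |C| * |chi(C)|^2 = (1/16)[1*|9|^2 + 1*|5|^2 + 2*|sqrt(2) + 3|^2 + 2*|3|^2 + 2*|3 - sqrt(2)|^2 + 4*|1|^2 + 4*|-1|^2]
  = (1/16)[(81) + (25) + (12*sqrt(2) + 22) + (18) + (22 - 12*sqrt(2)) + (4) + (4)] = 176/16 = 11.
A character is irreducible iff <chi, chi> = 1, so this representation is reducible.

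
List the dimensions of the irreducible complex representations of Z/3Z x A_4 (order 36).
Dimensions: 1, 1, 1, 1, 1, 1, 1, 1, 1, 3, 3, 3

Justification: There are 12 irreducibles (= number of conjugacy classes). Their dimensions d_i satisfy sum d_i^2 = |G| = 36: 1 + 1 + 1 + 1 + 1 + 1 + 1 + 1 + 1 + 9 + 9 + 9 = 36. (For the product with Z/3Z: each of the 3 1-dim characters of Z/3Z tensors with each irrep of A_4, giving 3 copies of each A_4-dimension.)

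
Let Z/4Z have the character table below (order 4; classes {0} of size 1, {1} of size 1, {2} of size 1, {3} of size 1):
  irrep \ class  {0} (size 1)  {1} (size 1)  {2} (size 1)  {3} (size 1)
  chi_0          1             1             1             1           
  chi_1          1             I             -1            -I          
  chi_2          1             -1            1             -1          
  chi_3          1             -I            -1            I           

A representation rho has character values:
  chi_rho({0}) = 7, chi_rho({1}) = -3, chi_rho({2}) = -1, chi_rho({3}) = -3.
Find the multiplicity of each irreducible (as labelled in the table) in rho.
Multiplicities: chi_0: 0, chi_1: 2, chi_2: 3, chi_3: 2.

Details: Use <chi_rho, chi> = (1/|G|) sum_C |C| * chi_rho(C) * conj(chi(C)) with |G| = 4 for each irreducible chi in the table:
  <chi_rho, chi_0> = (1/4)[1*(7)*conj(1) + 1*(-3)*conj(1) + 1*(-1)*conj(1) + 1*(-3)*conj(1)]
      = (1/4)[(7) + (-3) + (-1) + (-3)] = 0/4 = 0
  <chi_rho, chi_1> = (1/4)[1*(7)*conj(1) + 1*(-3)*conj(I) + 1*(-1)*conj(-1) + 1*(-3)*conj(-I)]
      = (1/4)[(7) + (3*I) + (1) + (-3*I)] = 8/4 = 2
  <chi_rho, chi_2> = (1/4)[1*(7)*conj(1) + 1*(-3)*conj(-1) + 1*(-1)*conj(1) + 1*(-3)*conj(-1)]
      = (1/4)[(7) + (3) + (-1) + (3)] = 12/4 = 3
  <chi_rho, chi_3> = (1/4)[1*(7)*conj(1) + 1*(-3)*conj(-I) + 1*(-1)*conj(-1) + 1*(-3)*conj(I)]
      = (1/4)[(7) + (-3*I) + (1) + (3*I)] = 8/4 = 2
(Exp terms are combined using exp(i*s)*conj(exp(i*t)) = exp(i*(s-t)), and sums of them are collapsed using the identity that for every m > 1 the m distinct m-th roots of unity sum to 0, e.g. 1 + exp(2*I*pi/3) + exp(-2*I*pi/3) = 0.)
Dimension check: dim(rho) = sum (mult * dim) = 0*1 + 2*1 + 3*1 + 2*1 = 7 = chi_rho(e) = 7.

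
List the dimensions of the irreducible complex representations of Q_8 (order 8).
Dimensions: 1, 1, 1, 1, 2

Why: There are 5 irreducibles (= number of conjugacy classes). Their dimensions d_i satisfy sum d_i^2 = |G| = 8: 1 + 1 + 1 + 1 + 4 = 8.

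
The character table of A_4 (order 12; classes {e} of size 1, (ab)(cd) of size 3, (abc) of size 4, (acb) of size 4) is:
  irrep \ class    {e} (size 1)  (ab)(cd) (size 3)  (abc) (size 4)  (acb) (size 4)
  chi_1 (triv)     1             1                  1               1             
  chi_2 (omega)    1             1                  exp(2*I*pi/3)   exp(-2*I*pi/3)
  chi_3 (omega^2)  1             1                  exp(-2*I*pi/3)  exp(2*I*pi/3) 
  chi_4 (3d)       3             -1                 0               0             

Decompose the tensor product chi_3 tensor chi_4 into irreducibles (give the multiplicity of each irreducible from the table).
chi_3 tensor chi_4 = chi_4 (all other irreducibles have multiplicity 0).

Explanation: The character of a tensor product is the pointwise product (chi_3 * chi_4)(C) = chi_3(C) * chi_4(C):
  {e}: (1)*(3), (ab)(cd): (1)*(-1), (abc): (exp(-2*I*pi/3))*(0), (acb): (exp(2*I*pi/3))*(0)
so (chi_3 * chi_4) takes values
  {e} -> 3, (ab)(cd) -> -1, (abc) -> 0, (acb) -> 0.
Now take the inner product of this character with each irreducible chi from the table, <chi_3*chi_4, chi> = (1/12) sum_C |C| (chi_3*chi_4)(C) conj(chi(C)):
  <chi_3*chi_4, chi_1> = (1/12)[1*(3)*conj(1) + 3*(-1)*conj(1) + 4*(0)*conj(1) + 4*(0)*conj(1)]
      = (1/12)[(3) + (-3) + (0) + (0)] = 0/12 = 0
  <chi_3*chi_4, chi_2> = (1/12)[1*(3)*conj(1) + 3*(-1)*conj(1) + 4*(0)*conj(exp(2*I*pi/3)) + 4*(0)*conj(exp(-2*I*pi/3))]
      = (1/12)[(3) + (-3) + (0) + (0)] = 0/12 = 0
  <chi_3*chi_4, chi_3> = (1/12)[1*(3)*conj(1) + 3*(-1)*conj(1) + 4*(0)*conj(exp(-2*I*pi/3)) + 4*(0)*conj(exp(2*I*pi/3))]
      = (1/12)[(3) + (-3) + (0) + (0)] = 0/12 = 0
  <chi_3*chi_4, chi_4> = (1/12)[1*(3)*conj(3) + 3*(-1)*conj(-1) + 4*(0)*conj(0) + 4*(0)*conj(0)]
      = (1/12)[(9) + (3) + (0) + (0)] = 12/12 = 1
(Exp terms are combined using exp(i*s)*conj(exp(i*t)) = exp(i*(s-t)), and sums of them are collapsed using the identity that for every m > 1 the m distinct m-th roots of unity sum to 0, e.g. 1 + exp(2*I*pi/3) + exp(-2*I*pi/3) = 0.)
Hence the multiplicities are chi_4: 1. Dimension check: dim(chi_3)*dim(chi_4) = 1*3 = 3 and sum (mult * dim) = 1*3 = 3.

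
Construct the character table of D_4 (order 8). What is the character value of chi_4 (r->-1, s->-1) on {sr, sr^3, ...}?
Conjugacy classes: {e} of size 1, {r^2} of size 1, {r^1, r^3} of size 2, {s, sr^2, ...} of size 2, {sr, sr^3, ...} of size 2.
Character table:
  irrep \ class              {e} (size 1)  {r^2} (size 1)  {r^1, r^3} (size 2)  {s, sr^2, ...} (size 2)  {sr, sr^3, ...} (size 2)
  chi_1 (triv)               1             1               1                    1                        1                       
  chi_2 (sign: r->1, s->-1)  1             1               1                    -1                       -1                      
  chi_3 (r->-1, s->1)        1             1               -1                   1                        -1                      
  chi_4 (r->-1, s->-1)       1             1               -1                   -1                       1                       
  chi_5 (2d, j=1)            2             -2              0                    0                        0                       

Spot check: chi_4 (r->-1, s->-1) on {sr, sr^3, ...} = 1.

Explanation: D_4 has order 2*4 = 8 with 5 conjugacy classes, hence 5 irreducibles. Sum of squared dims 1 + 1 + 1 + 1 + 4 = 8 = |G|. Linear characters come from the abelianisation; the 2-dimensional irreps have character r^k -> 2*cos(2*pi*j*k/4), reflections -> 0.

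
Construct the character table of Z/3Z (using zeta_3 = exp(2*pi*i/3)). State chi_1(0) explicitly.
Character table of Z/3Z (irreps indexed chi_0,...,chi_2 with chi_k(m) = zeta_3^(k*m), zeta_3 = exp(2*pi*i/3)):
  irrep \ class  {0} (size 1)  {1} (size 1)    {2} (size 1)  
  chi_0          1             1               1             
  chi_1          1             exp(2*I*pi/3)   exp(-2*I*pi/3)
  chi_2          1             exp(-2*I*pi/3)  exp(2*I*pi/3) 

Spot check: chi_1(0) = zeta_3^(1*0) = zeta_3^0 = 1.

Details: Z/3Z is abelian, so all 3 irreducible complex representations are 1-dimensional. They are given by chi_k(m) = zeta_3^(k*m) for k = 0,...,2. Row orthogonality: sum_m chi_k(m) conj(chi_l(m)) = 3 * [k = l].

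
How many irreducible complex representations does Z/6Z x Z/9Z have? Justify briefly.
54

Proof sketch: The number of irreducible complex representations of a finite group equals its number of conjugacy classes. Z/6Z x Z/9Z is abelian of order 54, so every element is its own conjugacy class: 54 classes, so Z/6Z x Z/9Z (order 54) has exactly 54 irreducible complex representations.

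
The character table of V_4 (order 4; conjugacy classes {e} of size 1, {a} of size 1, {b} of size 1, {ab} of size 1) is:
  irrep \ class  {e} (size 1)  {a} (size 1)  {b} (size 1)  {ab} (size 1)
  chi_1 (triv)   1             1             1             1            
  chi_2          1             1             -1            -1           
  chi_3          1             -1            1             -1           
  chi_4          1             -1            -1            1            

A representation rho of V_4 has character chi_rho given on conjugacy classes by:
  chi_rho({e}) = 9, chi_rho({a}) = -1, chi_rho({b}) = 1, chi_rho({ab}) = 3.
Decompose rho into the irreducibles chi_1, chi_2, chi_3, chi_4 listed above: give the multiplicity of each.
Multiplicities: chi_1: 3, chi_2: 1, chi_3: 2, chi_4: 3.

Proof sketch: Use <chi_rho, chi> = (1/|G|) sum_C |C| * chi_rho(C) * conj(chi(C)) with |G| = 4 for each irreducible chi in the table:
  <chi_rho, chi_1> = (1/4)[1*(9)*conj(1) + 1*(-1)*conj(1) + 1*(1)*conj(1) + 1*(3)*conj(1)]
      = (1/4)[(9) + (-1) + (1) + (3)] = 12/4 = 3
  <chi_rho, chi_2> = (1/4)[1*(9)*conj(1) + 1*(-1)*conj(1) + 1*(1)*conj(-1) + 1*(3)*conj(-1)]
      = (1/4)[(9) + (-1) + (-1) + (-3)] = 4/4 = 1
  <chi_rho, chi_3> = (1/4)[1*(9)*conj(1) + 1*(-1)*conj(-1) + 1*(1)*conj(1) + 1*(3)*conj(-1)]
      = (1/4)[(9) + (1) + (1) + (-3)] = 8/4 = 2
  <chi_rho, chi_4> = (1/4)[1*(9)*conj(1) + 1*(-1)*conj(-1) + 1*(1)*conj(-1) + 1*(3)*conj(1)]
      = (1/4)[(9) + (1) + (-1) + (3)] = 12/4 = 3
Dimension check: dim(rho) = sum (mult * dim) = 3*1 + 1*1 + 2*1 + 3*1 = 9 = chi_rho(e) = 9.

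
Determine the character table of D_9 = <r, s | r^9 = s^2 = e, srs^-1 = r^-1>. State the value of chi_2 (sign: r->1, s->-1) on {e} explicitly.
Conjugacy classes: {e} of size 1, {r^1, r^8} of size 2, {r^2, r^7} of size 2, {r^3, r^6} of size 2, {r^4, r^5} of size 2, {s, sr, ..., sr^8} of size 9.
Character table:
  irrep \ class              {e} (size 1)  {r^1, r^8} (size 2)  {r^2, r^7} (size 2)  {r^3, r^6} (size 2)  {r^4, r^5} (size 2)  {s, sr, ..., sr^8} (size 9)
  chi_1 (triv)               1             1                    1                    1                    1                    1                          
  chi_2 (sign: r->1, s->-1)  1             1                    1                    1                    1                    -1                         
  chi_3 (2d, j=1)            2             2*cos(2*pi/9)        2*cos(4*pi/9)        -1                   -2*cos(pi/9)         0                          
  chi_4 (2d, j=2)            2             2*cos(4*pi/9)        -2*cos(pi/9)         -1                   2*cos(2*pi/9)        0                          
  chi_5 (2d, j=3)            2             -1                   -1                   2                    -1                   0                          
  chi_6 (2d, j=4)            2             -2*cos(pi/9)         2*cos(2*pi/9)        -1                   2*cos(4*pi/9)        0                          

Spot check: chi_2 (sign: r->1, s->-1) on {e} = 1.

Explanation: D_9 has order 2*9 = 18 with 6 conjugacy classes, hence 6 irreducibles. Sum of squared dims 1 + 1 + 4 + 4 + 4 + 4 = 18 = |G|. Linear characters come from the abelianisation; the 2-dimensional irreps have character r^k -> 2*cos(2*pi*j*k/9), reflections -> 0.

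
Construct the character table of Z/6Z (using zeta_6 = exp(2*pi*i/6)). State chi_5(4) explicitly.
Character table of Z/6Z (irreps indexed chi_0,...,chi_5 with chi_k(m) = zeta_6^(k*m), zeta_6 = exp(2*pi*i/6)):
  irrep \ class  {0} (size 1)  {1} (size 1)    {2} (size 1)    {3} (size 1)  {4} (size 1)    {5} (size 1)  
  chi_0          1             1               1               1             1               1             
  chi_1          1             exp(I*pi/3)     exp(2*I*pi/3)   -1            exp(-2*I*pi/3)  exp(-I*pi/3)  
  chi_2          1             exp(2*I*pi/3)   exp(-2*I*pi/3)  1             exp(2*I*pi/3)   exp(-2*I*pi/3)
  chi_3          1             -1              1               -1            1               -1            
  chi_4          1             exp(-2*I*pi/3)  exp(2*I*pi/3)   1             exp(-2*I*pi/3)  exp(2*I*pi/3) 
  chi_5          1             exp(-I*pi/3)    exp(-2*I*pi/3)  -1            exp(2*I*pi/3)   exp(I*pi/3)   

Spot check: chi_5(4) = zeta_6^(5*4) = zeta_6^20 = exp(2*I*pi/3).

Proof sketch: Z/6Z is abelian, so all 6 irreducible complex representations are 1-dimensional. They are given by chi_k(m) = zeta_6^(k*m) for k = 0,...,5. Row orthogonality: sum_m chi_k(m) conj(chi_l(m)) = 6 * [k = l].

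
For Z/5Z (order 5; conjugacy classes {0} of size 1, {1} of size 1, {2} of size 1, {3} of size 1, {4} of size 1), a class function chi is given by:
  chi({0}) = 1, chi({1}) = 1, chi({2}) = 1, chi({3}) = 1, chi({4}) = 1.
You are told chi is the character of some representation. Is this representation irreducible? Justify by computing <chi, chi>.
Irreducible: <chi, chi> = 1.

Why: <chi, chi> = (1/|G|) sum_C |C| * |chi(C)|^2 = (1/5)[1*|1|^2 + 1*|1|^2 + 1*|1|^2 + 1*|1|^2 + 1*|1|^2]
  = (1/5)[(1) + (1) + (1) + (1) + (1)] = 5/5 = 1.
(Exp terms are combined using exp(i*s)*conj(exp(i*t)) = exp(i*(s-t)), and sums of them are collapsed using the identity that for every m > 1 the m distinct m-th roots of unity sum to 0, e.g. 1 + exp(2*I*pi/3) + exp(-2*I*pi/3) = 0.)
A character is irreducible iff <chi, chi> = 1, so this representation is irreducible.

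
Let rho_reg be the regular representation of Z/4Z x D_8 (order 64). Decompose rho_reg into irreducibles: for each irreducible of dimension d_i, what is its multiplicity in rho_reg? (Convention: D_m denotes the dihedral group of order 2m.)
Each irreducible V_i of dimension d_i appears with multiplicity d_i, i.e. rho_reg = (direct sum over all irreducibles V_i) d_i V_i. The irreducible dimensions for Z/4Z x D_8 are 1, 1, 1, 1, 1, 1, 1, 1, 1, 1, 1, 1, 1, 1, 1, 1, 2, 2, 2, 2, 2, 2, 2, 2, 2, 2, 2, 2: 16 irreducibles of dimension 1, each with multiplicity 1; 12 irreducibles of dimension 2, each with multiplicity 2. Total dimension 16*1*1 + 12*2*2 = 64 = |G|.

Argument: General theorem: in the regular representation of a finite group G, each irreducible appears with multiplicity equal to its dimension. Check: dim(rho_reg) = sum d_i^2 = 1 + 1 + 1 + 1 + 1 + 1 + 1 + 1 + 1 + 1 + 1 + 1 + 1 + 1 + 1 + 1 + 4 + 4 + 4 + 4 + 4 + 4 + 4 + 4 + 4 + 4 + 4 + 4 = 64 = |G|.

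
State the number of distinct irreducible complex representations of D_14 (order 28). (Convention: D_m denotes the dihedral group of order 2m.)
10

Argument: The number of irreducible complex representations of a finite group equals its number of conjugacy classes. D_14 has 10 conjugacy classes (n/2 + 3 for n even), so D_14 (order 28) has exactly 10 irreducible complex representations.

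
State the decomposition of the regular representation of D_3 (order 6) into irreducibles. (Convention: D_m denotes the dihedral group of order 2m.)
Each irreducible V_i of dimension d_i appears with multiplicity d_i, i.e. rho_reg = (direct sum over all irreducibles V_i) d_i V_i. The irreducible dimensions for D_3 are 1, 1, 2: 2 irreducibles of dimension 1, each with multiplicity 1; 1 irreducible of dimension 2, with multiplicity 2. Total dimension 2*1*1 + 1*2*2 = 6 = |G|.

Solution. General theorem: in the regular representation of a finite group G, each irreducible appears with multiplicity equal to its dimension. Check: dim(rho_reg) = sum d_i^2 = 1 + 1 + 4 = 6 = |G|.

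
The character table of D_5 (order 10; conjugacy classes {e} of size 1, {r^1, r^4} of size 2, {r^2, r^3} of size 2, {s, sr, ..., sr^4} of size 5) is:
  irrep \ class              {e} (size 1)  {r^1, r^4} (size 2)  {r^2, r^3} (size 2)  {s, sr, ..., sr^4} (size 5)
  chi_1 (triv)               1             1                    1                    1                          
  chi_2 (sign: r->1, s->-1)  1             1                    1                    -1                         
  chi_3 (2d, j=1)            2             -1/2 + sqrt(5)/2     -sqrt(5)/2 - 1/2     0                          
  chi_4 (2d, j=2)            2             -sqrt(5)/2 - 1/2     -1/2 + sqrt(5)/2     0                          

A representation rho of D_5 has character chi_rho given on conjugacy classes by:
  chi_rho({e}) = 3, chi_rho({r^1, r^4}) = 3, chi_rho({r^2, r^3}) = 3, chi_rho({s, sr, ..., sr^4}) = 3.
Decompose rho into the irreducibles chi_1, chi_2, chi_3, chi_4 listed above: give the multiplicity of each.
Multiplicities: chi_1: 3, chi_2: 0, chi_3: 0, chi_4: 0.

Argument: Use <chi_rho, chi> = (1/|G|) sum_C |C| * chi_rho(C) * conj(chi(C)) with |G| = 10 for each irreducible chi in the table:
  <chi_rho, chi_1> = (1/10)[1*(3)*conj(1) + 2*(3)*conj(1) + 2*(3)*conj(1) + 5*(3)*conj(1)]
      = (1/10)[(3) + (6) + (6) + (15)] = 30/10 = 3
  <chi_rho, chi_2> = (1/10)[1*(3)*conj(1) + 2*(3)*conj(1) + 2*(3)*conj(1) + 5*(3)*conj(-1)]
      = (1/10)[(3) + (6) + (6) + (-15)] = 0/10 = 0
  <chi_rho, chi_3> = (1/10)[1*(3)*conj(2) + 2*(3)*conj(-1/2 + sqrt(5)/2) + 2*(3)*conj(-sqrt(5)/2 - 1/2) + 5*(3)*conj(0)]
      = (1/10)[(6) + (-3 + 3*sqrt(5)) + (-3*sqrt(5) - 3) + (0)] = 0/10 = 0
  <chi_rho, chi_4> = (1/10)[1*(3)*conj(2) + 2*(3)*conj(-sqrt(5)/2 - 1/2) + 2*(3)*conj(-1/2 + sqrt(5)/2) + 5*(3)*conj(0)]
      = (1/10)[(6) + (-3*sqrt(5) - 3) + (-3 + 3*sqrt(5)) + (0)] = 0/10 = 0
Dimension check: dim(rho) = sum (mult * dim) = 3*1 + 0*1 + 0*2 + 0*2 = 3 = chi_rho(e) = 3.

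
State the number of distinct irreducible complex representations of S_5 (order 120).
7

Solution. The number of irreducible complex representations of a finite group equals its number of conjugacy classes. Conjugacy classes in S_5 correspond to cycle types, i.e. partitions of 5; there are p(5) = 7 of them, so S_5 (order 120) has exactly 7 irreducible complex representations.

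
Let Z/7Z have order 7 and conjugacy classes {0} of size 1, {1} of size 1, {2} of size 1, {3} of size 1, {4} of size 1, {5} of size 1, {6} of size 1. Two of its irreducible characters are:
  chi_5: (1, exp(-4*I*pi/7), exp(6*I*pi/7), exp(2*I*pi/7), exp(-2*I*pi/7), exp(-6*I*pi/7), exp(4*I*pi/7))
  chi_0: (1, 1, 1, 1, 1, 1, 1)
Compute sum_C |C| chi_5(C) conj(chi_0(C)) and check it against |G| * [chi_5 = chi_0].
Sum = 0; so <chi_5, chi_0> = 0 (distinct irreducibles are orthogonal).

Working: Compute term by term over conjugacy classes (|C| * chi_5(C) * conj(chi_0(C))):
  1*(1)*conj(1) + 1*(exp(-4*I*pi/7))*conj(1) + 1*(exp(6*I*pi/7))*conj(1) + 1*(exp(2*I*pi/7))*conj(1) + 1*(exp(-2*I*pi/7))*conj(1) + 1*(exp(-6*I*pi/7))*conj(1) + 1*(exp(4*I*pi/7))*conj(1)
  = (1) + (exp(-4*I*pi/7)) + (exp(6*I*pi/7)) + (exp(2*I*pi/7)) + (exp(-2*I*pi/7)) + (exp(-6*I*pi/7)) + (exp(4*I*pi/7))
  = 0.
(Exp terms are combined using exp(i*s)*conj(exp(i*t)) = exp(i*(s-t)), and sums of them are collapsed using the identity that for every m > 1 the m distinct m-th roots of unity sum to 0, e.g. 1 + exp(2*I*pi/3) + exp(-2*I*pi/3) = 0.)
Dividing by |G| = 7 gives 0/7 = 0, matching the row-orthogonality relation <chi_5, chi_0> = [chi_5 = chi_0].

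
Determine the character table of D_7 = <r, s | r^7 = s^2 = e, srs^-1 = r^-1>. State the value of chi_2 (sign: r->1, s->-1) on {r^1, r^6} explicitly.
Conjugacy classes: {e} of size 1, {r^1, r^6} of size 2, {r^2, r^5} of size 2, {r^3, r^4} of size 2, {s, sr, ..., sr^6} of size 7.
Character table:
  irrep \ class              {e} (size 1)  {r^1, r^6} (size 2)  {r^2, r^5} (size 2)  {r^3, r^4} (size 2)  {s, sr, ..., sr^6} (size 7)
  chi_1 (triv)               1             1                    1                    1                    1                          
  chi_2 (sign: r->1, s->-1)  1             1                    1                    1                    -1                         
  chi_3 (2d, j=1)            2             2*cos(2*pi/7)        -2*cos(3*pi/7)       -2*cos(pi/7)         0                          
  chi_4 (2d, j=2)            2             -2*cos(3*pi/7)       -2*cos(pi/7)         2*cos(2*pi/7)        0                          
  chi_5 (2d, j=3)            2             -2*cos(pi/7)         2*cos(2*pi/7)        -2*cos(3*pi/7)       0                          

Spot check: chi_2 (sign: r->1, s->-1) on {r^1, r^6} = 1.

Derivation: D_7 has order 2*7 = 14 with 5 conjugacy classes, hence 5 irreducibles. Sum of squared dims 1 + 1 + 4 + 4 + 4 = 14 = |G|. Linear characters come from the abelianisation; the 2-dimensional irreps have character r^k -> 2*cos(2*pi*j*k/7), reflections -> 0.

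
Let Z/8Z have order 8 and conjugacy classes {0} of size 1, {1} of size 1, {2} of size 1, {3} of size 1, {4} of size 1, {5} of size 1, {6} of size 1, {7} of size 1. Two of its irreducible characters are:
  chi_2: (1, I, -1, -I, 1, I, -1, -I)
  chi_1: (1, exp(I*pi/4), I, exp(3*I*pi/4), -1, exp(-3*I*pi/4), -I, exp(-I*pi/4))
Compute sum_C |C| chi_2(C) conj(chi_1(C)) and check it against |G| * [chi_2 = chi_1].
Sum = 0; so <chi_2, chi_1> = 0 (distinct irreducibles are orthogonal).

Explanation: Compute term by term over conjugacy classes (|C| * chi_2(C) * conj(chi_1(C))):
  1*(1)*conj(1) + 1*(I)*conj(exp(I*pi/4)) + 1*(-1)*conj(I) + 1*(-I)*conj(exp(3*I*pi/4)) + 1*(1)*conj(-1) + 1*(I)*conj(exp(-3*I*pi/4)) + 1*(-1)*conj(-I) + 1*(-I)*conj(exp(-I*pi/4))
  = (1) + (exp(I*pi/4)) + (I) + (-exp(-I*pi/4)) + (-1) + (exp(-3*I*pi/4)) + (-I) + (-exp(3*I*pi/4))
  = 0.
(Exp terms are combined using exp(i*s)*conj(exp(i*t)) = exp(i*(s-t)), and sums of them are collapsed using the identity that for every m > 1 the m distinct m-th roots of unity sum to 0, e.g. 1 + exp(2*I*pi/3) + exp(-2*I*pi/3) = 0.)
Dividing by |G| = 8 gives 0/8 = 0, matching the row-orthogonality relation <chi_2, chi_1> = [chi_2 = chi_1].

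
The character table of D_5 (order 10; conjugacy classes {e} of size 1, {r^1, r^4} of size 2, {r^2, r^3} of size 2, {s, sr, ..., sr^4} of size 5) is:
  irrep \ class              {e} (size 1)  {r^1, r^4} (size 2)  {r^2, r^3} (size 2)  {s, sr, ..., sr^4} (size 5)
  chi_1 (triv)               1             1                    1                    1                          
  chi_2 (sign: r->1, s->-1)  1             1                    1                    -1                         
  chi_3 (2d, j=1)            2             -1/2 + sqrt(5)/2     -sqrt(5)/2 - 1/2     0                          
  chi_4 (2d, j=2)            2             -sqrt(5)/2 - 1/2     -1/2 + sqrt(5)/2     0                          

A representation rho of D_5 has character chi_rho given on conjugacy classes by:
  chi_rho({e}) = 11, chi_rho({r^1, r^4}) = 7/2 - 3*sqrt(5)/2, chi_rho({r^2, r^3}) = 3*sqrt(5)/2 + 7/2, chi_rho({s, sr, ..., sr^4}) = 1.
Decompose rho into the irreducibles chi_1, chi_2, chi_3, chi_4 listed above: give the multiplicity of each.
Multiplicities: chi_1: 3, chi_2: 2, chi_3: 0, chi_4: 3.

Derivation: Use <chi_rho, chi> = (1/|G|) sum_C |C| * chi_rho(C) * conj(chi(C)) with |G| = 10 for each irreducible chi in the table:
  <chi_rho, chi_1> = (1/10)[1*(11)*conj(1) + 2*(7/2 - 3*sqrt(5)/2)*conj(1) + 2*(3*sqrt(5)/2 + 7/2)*conj(1) + 5*(1)*conj(1)]
      = (1/10)[(11) + (7 - 3*sqrt(5)) + (3*sqrt(5) + 7) + (5)] = 30/10 = 3
  <chi_rho, chi_2> = (1/10)[1*(11)*conj(1) + 2*(7/2 - 3*sqrt(5)/2)*conj(1) + 2*(3*sqrt(5)/2 + 7/2)*conj(1) + 5*(1)*conj(-1)]
      = (1/10)[(11) + (7 - 3*sqrt(5)) + (3*sqrt(5) + 7) + (-5)] = 20/10 = 2
  <chi_rho, chi_3> = (1/10)[1*(11)*conj(2) + 2*(7/2 - 3*sqrt(5)/2)*conj(-1/2 + sqrt(5)/2) + 2*(3*sqrt(5)/2 + 7/2)*conj(-sqrt(5)/2 - 1/2) + 5*(1)*conj(0)]
      = (1/10)[(22) + (-11 + 5*sqrt(5)) + (-5*sqrt(5) - 11) + (0)] = 0/10 = 0
  <chi_rho, chi_4> = (1/10)[1*(11)*conj(2) + 2*(7/2 - 3*sqrt(5)/2)*conj(-sqrt(5)/2 - 1/2) + 2*(3*sqrt(5)/2 + 7/2)*conj(-1/2 + sqrt(5)/2) + 5*(1)*conj(0)]
      = (1/10)[(22) + (4 - 2*sqrt(5)) + (4 + 2*sqrt(5)) + (0)] = 30/10 = 3
Dimension check: dim(rho) = sum (mult * dim) = 3*1 + 2*1 + 0*2 + 3*2 = 11 = chi_rho(e) = 11.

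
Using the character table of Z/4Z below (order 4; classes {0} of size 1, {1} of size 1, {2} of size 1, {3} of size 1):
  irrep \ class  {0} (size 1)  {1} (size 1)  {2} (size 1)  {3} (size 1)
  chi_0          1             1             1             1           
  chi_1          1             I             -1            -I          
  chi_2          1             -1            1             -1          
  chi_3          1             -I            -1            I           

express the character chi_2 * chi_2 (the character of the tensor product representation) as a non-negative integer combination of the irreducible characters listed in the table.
chi_2 tensor chi_2 = chi_0 (all other irreducibles have multiplicity 0).

Explanation: The character of a tensor product is the pointwise product (chi_2 * chi_2)(C) = chi_2(C) * chi_2(C):
  {0}: (1)*(1), {1}: (-1)*(-1), {2}: (1)*(1), {3}: (-1)*(-1)
so (chi_2 * chi_2) takes values
  {0} -> 1, {1} -> 1, {2} -> 1, {3} -> 1.
Now take the inner product of this character with each irreducible chi from the table, <chi_2*chi_2, chi> = (1/4) sum_C |C| (chi_2*chi_2)(C) conj(chi(C)):
  <chi_2*chi_2, chi_0> = (1/4)[1*(1)*conj(1) + 1*(1)*conj(1) + 1*(1)*conj(1) + 1*(1)*conj(1)]
      = (1/4)[(1) + (1) + (1) + (1)] = 4/4 = 1
  <chi_2*chi_2, chi_1> = (1/4)[1*(1)*conj(1) + 1*(1)*conj(I) + 1*(1)*conj(-1) + 1*(1)*conj(-I)]
      = (1/4)[(1) + (-I) + (-1) + (I)] = 0/4 = 0
  <chi_2*chi_2, chi_2> = (1/4)[1*(1)*conj(1) + 1*(1)*conj(-1) + 1*(1)*conj(1) + 1*(1)*conj(-1)]
      = (1/4)[(1) + (-1) + (1) + (-1)] = 0/4 = 0
  <chi_2*chi_2, chi_3> = (1/4)[1*(1)*conj(1) + 1*(1)*conj(-I) + 1*(1)*conj(-1) + 1*(1)*conj(I)]
      = (1/4)[(1) + (I) + (-1) + (-I)] = 0/4 = 0
(Exp terms are combined using exp(i*s)*conj(exp(i*t)) = exp(i*(s-t)), and sums of them are collapsed using the identity that for every m > 1 the m distinct m-th roots of unity sum to 0, e.g. 1 + exp(2*I*pi/3) + exp(-2*I*pi/3) = 0.)
Hence the multiplicities are chi_0: 1. Dimension check: dim(chi_2)*dim(chi_2) = 1*1 = 1 and sum (mult * dim) = 1*1 = 1.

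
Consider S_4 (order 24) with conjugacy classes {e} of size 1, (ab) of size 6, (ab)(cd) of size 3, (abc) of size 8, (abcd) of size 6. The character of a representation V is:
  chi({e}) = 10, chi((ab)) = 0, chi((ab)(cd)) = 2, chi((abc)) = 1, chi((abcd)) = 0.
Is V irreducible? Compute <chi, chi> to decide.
Not irreducible (reducible): <chi, chi> = 5 > 1.

Derivation: <chi, chi> = (1/|G|) sum_C |C| * |chi(C)|^2 = (1/24)[1*|10|^2 + 6*|0|^2 + 3*|2|^2 + 8*|1|^2 + 6*|0|^2]
  = (1/24)[(100) + (0) + (12) + (8) + (0)] = 120/24 = 5.
A character is irreducible iff <chi, chi> = 1, so this representation is reducible.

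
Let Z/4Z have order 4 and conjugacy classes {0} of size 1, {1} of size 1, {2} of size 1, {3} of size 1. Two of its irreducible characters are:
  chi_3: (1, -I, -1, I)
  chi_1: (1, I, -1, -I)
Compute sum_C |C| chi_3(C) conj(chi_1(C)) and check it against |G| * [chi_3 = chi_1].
Sum = 0; so <chi_3, chi_1> = 0 (distinct irreducibles are orthogonal).

Solution. Compute term by term over conjugacy classes (|C| * chi_3(C) * conj(chi_1(C))):
  1*(1)*conj(1) + 1*(-I)*conj(I) + 1*(-1)*conj(-1) + 1*(I)*conj(-I)
  = (1) + (-1) + (1) + (-1)
  = 0.
(Exp terms are combined using exp(i*s)*conj(exp(i*t)) = exp(i*(s-t)), and sums of them are collapsed using the identity that for every m > 1 the m distinct m-th roots of unity sum to 0, e.g. 1 + exp(2*I*pi/3) + exp(-2*I*pi/3) = 0.)
Dividing by |G| = 4 gives 0/4 = 0, matching the row-orthogonality relation <chi_3, chi_1> = [chi_3 = chi_1].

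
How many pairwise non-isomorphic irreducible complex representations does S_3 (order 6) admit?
3

Proof sketch: The number of irreducible complex representations of a finite group equals its number of conjugacy classes. Conjugacy classes in S_3 correspond to cycle types, i.e. partitions of 3; there are p(3) = 3 of them, so S_3 (order 6) has exactly 3 irreducible complex representations.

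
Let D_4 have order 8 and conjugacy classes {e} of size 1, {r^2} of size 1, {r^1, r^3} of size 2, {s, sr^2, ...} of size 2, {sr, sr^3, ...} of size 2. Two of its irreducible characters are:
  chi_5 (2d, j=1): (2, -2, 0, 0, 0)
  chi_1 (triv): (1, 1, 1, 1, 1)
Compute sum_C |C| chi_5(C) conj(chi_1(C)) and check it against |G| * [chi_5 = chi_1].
Sum = 0; so <chi_5, chi_1> = 0 (distinct irreducibles are orthogonal).

Compute term by term over conjugacy classes (|C| * chi_5(C) * conj(chi_1(C))):
  1*(2)*conj(1) + 1*(-2)*conj(1) + 2*(0)*conj(1) + 2*(0)*conj(1) + 2*(0)*conj(1)
  = (2) + (-2) + (0) + (0) + (0)
  = 0.
Dividing by |G| = 8 gives 0/8 = 0, matching the row-orthogonality relation <chi_5, chi_1> = [chi_5 = chi_1].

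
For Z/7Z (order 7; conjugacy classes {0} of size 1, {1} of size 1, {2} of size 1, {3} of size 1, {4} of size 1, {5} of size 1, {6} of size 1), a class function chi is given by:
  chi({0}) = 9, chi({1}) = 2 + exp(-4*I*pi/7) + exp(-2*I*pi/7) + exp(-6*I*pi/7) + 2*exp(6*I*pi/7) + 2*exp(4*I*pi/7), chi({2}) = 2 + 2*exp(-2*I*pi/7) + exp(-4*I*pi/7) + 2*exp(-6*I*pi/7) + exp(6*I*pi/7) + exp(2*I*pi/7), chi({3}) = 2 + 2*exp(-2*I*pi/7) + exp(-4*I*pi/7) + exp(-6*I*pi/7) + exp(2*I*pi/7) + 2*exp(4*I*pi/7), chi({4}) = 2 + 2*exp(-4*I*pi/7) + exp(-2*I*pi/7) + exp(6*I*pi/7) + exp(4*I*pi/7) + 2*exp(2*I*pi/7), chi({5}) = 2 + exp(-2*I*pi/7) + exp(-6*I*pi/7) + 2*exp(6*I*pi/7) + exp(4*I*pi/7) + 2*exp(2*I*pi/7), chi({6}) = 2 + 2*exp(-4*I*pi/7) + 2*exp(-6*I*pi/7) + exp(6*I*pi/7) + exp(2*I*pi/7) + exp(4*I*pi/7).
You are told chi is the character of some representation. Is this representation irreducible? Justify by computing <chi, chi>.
Not irreducible (reducible): <chi, chi> = 15 > 1.

Working: <chi, chi> = (1/|G|) sum_C |C| * |chi(C)|^2 = (1/7)[1*|9|^2 + 1*|2 + exp(-4*I*pi/7) + exp(-2*I*pi/7) + exp(-6*I*pi/7) + 2*exp(6*I*pi/7) + 2*exp(4*I*pi/7)|^2 + 1*|2 + 2*exp(-2*I*pi/7) + exp(-4*I*pi/7) + 2*exp(-6*I*pi/7) + exp(6*I*pi/7) + exp(2*I*pi/7)|^2 + 1*|2 + 2*exp(-2*I*pi/7) + exp(-4*I*pi/7) + exp(-6*I*pi/7) + exp(2*I*pi/7) + 2*exp(4*I*pi/7)|^2 + 1*|2 + 2*exp(-4*I*pi/7) + exp(-2*I*pi/7) + exp(6*I*pi/7) + exp(4*I*pi/7) + 2*exp(2*I*pi/7)|^2 + 1*|2 + exp(-2*I*pi/7) + exp(-6*I*pi/7) + 2*exp(6*I*pi/7) + exp(4*I*pi/7) + 2*exp(2*I*pi/7)|^2 + 1*|2 + 2*exp(-4*I*pi/7) + 2*exp(-6*I*pi/7) + exp(6*I*pi/7) + exp(2*I*pi/7) + exp(4*I*pi/7)|^2]
  = (1/7)[(81) + (15 + 11*exp(-4*I*pi/7) + 10*exp(-2*I*pi/7) + 12*exp(-6*I*pi/7) + 12*exp(6*I*pi/7) + 10*exp(2*I*pi/7) + 11*exp(4*I*pi/7)) + (15 + 10*exp(-4*I*pi/7) + 12*exp(-2*I*pi/7) + 11*exp(-6*I*pi/7) + 11*exp(6*I*pi/7) + 12*exp(2*I*pi/7) + 10*exp(4*I*pi/7)) + (15 + 12*exp(-4*I*pi/7) + 11*exp(-2*I*pi/7) + 10*exp(-6*I*pi/7) + 10*exp(6*I*pi/7) + 11*exp(2*I*pi/7) + 12*exp(4*I*pi/7)) + (15 + 12*exp(-4*I*pi/7) + 11*exp(-2*I*pi/7) + 10*exp(-6*I*pi/7) + 10*exp(6*I*pi/7) + 11*exp(2*I*pi/7) + 12*exp(4*I*pi/7)) + (15 + 10*exp(-4*I*pi/7) + 12*exp(-2*I*pi/7) + 11*exp(-6*I*pi/7) + 11*exp(6*I*pi/7) + 12*exp(2*I*pi/7) + 10*exp(4*I*pi/7)) + (15 + 11*exp(-4*I*pi/7) + 10*exp(-2*I*pi/7) + 12*exp(-6*I*pi/7) + 12*exp(6*I*pi/7) + 10*exp(2*I*pi/7) + 11*exp(4*I*pi/7))] = 105/7 = 15.
(Exp terms are combined using exp(i*s)*conj(exp(i*t)) = exp(i*(s-t)), and sums of them are collapsed using the identity that for every m > 1 the m distinct m-th roots of unity sum to 0, e.g. 1 + exp(2*I*pi/3) + exp(-2*I*pi/3) = 0.)
A character is irreducible iff <chi, chi> = 1, so this representation is reducible.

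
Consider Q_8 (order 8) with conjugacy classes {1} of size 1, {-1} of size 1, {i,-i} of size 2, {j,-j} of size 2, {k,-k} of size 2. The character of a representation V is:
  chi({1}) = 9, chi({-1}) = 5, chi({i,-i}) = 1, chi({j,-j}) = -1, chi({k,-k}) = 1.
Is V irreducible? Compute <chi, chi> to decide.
Not irreducible (reducible): <chi, chi> = 14 > 1.

Details: <chi, chi> = (1/|G|) sum_C |C| * |chi(C)|^2 = (1/8)[1*|9|^2 + 1*|5|^2 + 2*|1|^2 + 2*|-1|^2 + 2*|1|^2]
  = (1/8)[(81) + (25) + (2) + (2) + (2)] = 112/8 = 14.
A character is irreducible iff <chi, chi> = 1, so this representation is reducible.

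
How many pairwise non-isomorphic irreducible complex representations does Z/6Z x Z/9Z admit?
54

Working: The number of irreducible complex representations of a finite group equals its number of conjugacy classes. Z/6Z x Z/9Z is abelian of order 54, so every element is its own conjugacy class: 54 classes, so Z/6Z x Z/9Z (order 54) has exactly 54 irreducible complex representations.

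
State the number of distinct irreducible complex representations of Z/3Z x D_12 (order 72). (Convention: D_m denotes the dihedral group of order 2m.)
27

Argument: The number of irreducible complex representations of a finite group equals its number of conjugacy classes. For a direct product, #classes(G x H) = #classes(G) * #classes(H). Z/3Z has 3 classes (abelian), D_12 has 9 classes, so 3 * 9 = 27, so Z/3Z x D_12 (order 72) has exactly 27 irreducible complex representations.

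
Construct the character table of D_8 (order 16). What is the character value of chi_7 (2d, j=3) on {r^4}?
Conjugacy classes: {e} of size 1, {r^4} of size 1, {r^1, r^7} of size 2, {r^2, r^6} of size 2, {r^3, r^5} of size 2, {s, sr^2, ...} of size 4, {sr, sr^3, ...} of size 4.
Character table:
  irrep \ class              {e} (size 1)  {r^4} (size 1)  {r^1, r^7} (size 2)  {r^2, r^6} (size 2)  {r^3, r^5} (size 2)  {s, sr^2, ...} (size 4)  {sr, sr^3, ...} (size 4)
  chi_1 (triv)               1             1               1                    1                    1                    1                        1                       
  chi_2 (sign: r->1, s->-1)  1             1               1                    1                    1                    -1                       -1                      
  chi_3 (r->-1, s->1)        1             1               -1                   1                    -1                   1                        -1                      
  chi_4 (r->-1, s->-1)       1             1               -1                   1                    -1                   -1                       1                       
  chi_5 (2d, j=1)            2             -2              sqrt(2)              0                    -sqrt(2)             0                        0                       
  chi_6 (2d, j=2)            2             2               0                    -2                   0                    0                        0                       
  chi_7 (2d, j=3)            2             -2              -sqrt(2)             0                    sqrt(2)              0                        0                       

Spot check: chi_7 (2d, j=3) on {r^4} = -2.

Explanation: D_8 has order 2*8 = 16 with 7 conjugacy classes, hence 7 irreducibles. Sum of squared dims 1 + 1 + 1 + 1 + 4 + 4 + 4 = 16 = |G|. Linear characters come from the abelianisation; the 2-dimensional irreps have character r^k -> 2*cos(2*pi*j*k/8), reflections -> 0.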